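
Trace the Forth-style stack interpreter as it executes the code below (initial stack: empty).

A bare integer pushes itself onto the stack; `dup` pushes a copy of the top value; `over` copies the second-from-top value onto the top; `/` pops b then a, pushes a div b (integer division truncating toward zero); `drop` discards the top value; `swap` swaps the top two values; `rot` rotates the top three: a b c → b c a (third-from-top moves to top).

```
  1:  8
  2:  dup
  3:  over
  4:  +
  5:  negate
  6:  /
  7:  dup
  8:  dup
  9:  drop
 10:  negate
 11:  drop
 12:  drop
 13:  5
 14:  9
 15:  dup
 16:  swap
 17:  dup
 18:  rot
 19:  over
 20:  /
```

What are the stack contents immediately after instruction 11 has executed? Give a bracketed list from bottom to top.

8      -> [8]
dup    -> [8, 8]
over   -> [8, 8, 8]
+      -> [8, 16]
negate -> [8, -16]
/      -> [0]
dup    -> [0, 0]
dup    -> [0, 0, 0]
drop   -> [0, 0]
negate -> [0, 0]
drop   -> [0]

[0]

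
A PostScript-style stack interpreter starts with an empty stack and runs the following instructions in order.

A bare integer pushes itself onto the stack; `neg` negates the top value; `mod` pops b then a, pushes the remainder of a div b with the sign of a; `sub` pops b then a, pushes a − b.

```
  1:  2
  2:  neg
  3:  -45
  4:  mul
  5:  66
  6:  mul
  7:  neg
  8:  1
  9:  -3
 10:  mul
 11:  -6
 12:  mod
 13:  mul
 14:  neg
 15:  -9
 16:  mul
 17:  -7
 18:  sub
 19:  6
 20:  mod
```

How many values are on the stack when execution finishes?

1

2   -> [2]
neg -> [-2]
-45 -> [-2, -45]
mul -> [90]
66  -> [90, 66]
mul -> [5940]
neg -> [-5940]
1   -> [-5940, 1]
-3  -> [-5940, 1, -3]
mul -> [-5940, -3]
-6  -> [-5940, -3, -6]
mod -> [-5940, -3]
mul -> [17820]
neg -> [-17820]
-9  -> [-17820, -9]
mul -> [160380]
-7  -> [160380, -7]
sub -> [160387]
6   -> [160387, 6]
mod -> [1]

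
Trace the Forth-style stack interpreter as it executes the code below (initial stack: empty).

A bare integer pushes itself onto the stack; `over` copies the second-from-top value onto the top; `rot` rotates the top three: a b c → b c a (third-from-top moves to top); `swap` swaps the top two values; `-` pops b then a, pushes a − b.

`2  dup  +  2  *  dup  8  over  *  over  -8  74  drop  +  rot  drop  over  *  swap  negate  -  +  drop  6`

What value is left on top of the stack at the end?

6

2      → 2
dup    → 2 2
+      → 4
2      → 4 2
*      → 8
dup    → 8 8
8      → 8 8 8
over   → 8 8 8 8
*      → 8 8 64
over   → 8 8 64 8
-8     → 8 8 64 8 -8
74     → 8 8 64 8 -8 74
drop   → 8 8 64 8 -8
+      → 8 8 64 0
rot    → 8 64 0 8
drop   → 8 64 0
over   → 8 64 0 64
*      → 8 64 0
swap   → 8 0 64
negate → 8 0 -64
-      → 8 64
+      → 72
drop   → (empty)
6      → 6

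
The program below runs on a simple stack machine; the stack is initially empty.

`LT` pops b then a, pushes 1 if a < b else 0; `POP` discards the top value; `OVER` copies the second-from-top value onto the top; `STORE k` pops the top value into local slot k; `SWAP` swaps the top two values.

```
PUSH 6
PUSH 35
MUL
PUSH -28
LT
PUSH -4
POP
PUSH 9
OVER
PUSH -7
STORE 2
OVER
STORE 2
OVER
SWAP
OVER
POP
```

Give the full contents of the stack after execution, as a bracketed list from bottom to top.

[0, 9, 9, 0]

PUSH 6   → 6
PUSH 35  → 6 35
MUL      → 210
PUSH -28 → 210 -28
LT       → 0
PUSH -4  → 0 -4
POP      → 0
PUSH 9   → 0 9
OVER     → 0 9 0
PUSH -7  → 0 9 0 -7
STORE 2  → 0 9 0
OVER     → 0 9 0 9
STORE 2  → 0 9 0
OVER     → 0 9 0 9
SWAP     → 0 9 9 0
OVER     → 0 9 9 0 9
POP      → 0 9 9 0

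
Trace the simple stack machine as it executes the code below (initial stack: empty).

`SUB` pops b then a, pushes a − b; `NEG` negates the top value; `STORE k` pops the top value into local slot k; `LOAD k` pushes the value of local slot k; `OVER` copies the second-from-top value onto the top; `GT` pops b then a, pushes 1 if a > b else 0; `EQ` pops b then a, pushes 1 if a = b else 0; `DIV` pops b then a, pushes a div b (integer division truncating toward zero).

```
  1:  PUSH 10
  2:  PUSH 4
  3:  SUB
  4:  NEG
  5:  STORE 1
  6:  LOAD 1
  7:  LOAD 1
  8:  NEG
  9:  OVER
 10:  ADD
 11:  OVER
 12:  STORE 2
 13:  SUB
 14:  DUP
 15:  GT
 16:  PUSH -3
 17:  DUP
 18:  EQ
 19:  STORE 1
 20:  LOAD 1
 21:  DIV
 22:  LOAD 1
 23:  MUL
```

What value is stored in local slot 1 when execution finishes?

PUSH 10 : 10
PUSH 4  : 10 4
SUB     : 6
NEG     : -6
STORE 1 : (empty)
LOAD 1  : -6
LOAD 1  : -6 -6
NEG     : -6 6
OVER    : -6 6 -6
ADD     : -6 0
OVER    : -6 0 -6
STORE 2 : -6 0
SUB     : -6
DUP     : -6 -6
GT      : 0
PUSH -3 : 0 -3
DUP     : 0 -3 -3
EQ      : 0 1
STORE 1 : 0
LOAD 1  : 0 1
DIV     : 0
LOAD 1  : 0 1
MUL     : 0

1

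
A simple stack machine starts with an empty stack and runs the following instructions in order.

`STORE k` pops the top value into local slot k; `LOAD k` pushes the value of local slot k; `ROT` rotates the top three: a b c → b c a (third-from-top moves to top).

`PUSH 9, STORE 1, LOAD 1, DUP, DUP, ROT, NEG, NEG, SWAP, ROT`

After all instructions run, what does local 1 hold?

9

PUSH 9  : 9
STORE 1 : (empty)
LOAD 1  : 9
DUP     : 9 9
DUP     : 9 9 9
ROT     : 9 9 9
NEG     : 9 9 -9
NEG     : 9 9 9
SWAP    : 9 9 9
ROT     : 9 9 9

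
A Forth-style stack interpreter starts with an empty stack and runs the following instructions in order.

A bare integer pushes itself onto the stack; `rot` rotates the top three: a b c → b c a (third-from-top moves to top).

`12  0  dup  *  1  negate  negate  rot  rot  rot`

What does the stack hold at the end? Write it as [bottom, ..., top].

12     : 12
0      : 12 0
dup    : 12 0 0
*      : 12 0
1      : 12 0 1
negate : 12 0 -1
negate : 12 0 1
rot    : 0 1 12
rot    : 1 12 0
rot    : 12 0 1

[12, 0, 1]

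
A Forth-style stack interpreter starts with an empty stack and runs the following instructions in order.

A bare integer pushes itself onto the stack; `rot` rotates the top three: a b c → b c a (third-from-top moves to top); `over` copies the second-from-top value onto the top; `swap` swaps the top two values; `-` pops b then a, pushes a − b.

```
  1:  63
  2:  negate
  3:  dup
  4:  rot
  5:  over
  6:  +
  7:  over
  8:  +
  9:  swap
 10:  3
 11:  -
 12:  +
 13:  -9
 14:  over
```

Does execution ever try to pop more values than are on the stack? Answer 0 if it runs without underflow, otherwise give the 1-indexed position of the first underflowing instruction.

63     → 63
negate → -63
dup    → -63 -63
rot  — needs 3 operands, stack has 2 → underflow

4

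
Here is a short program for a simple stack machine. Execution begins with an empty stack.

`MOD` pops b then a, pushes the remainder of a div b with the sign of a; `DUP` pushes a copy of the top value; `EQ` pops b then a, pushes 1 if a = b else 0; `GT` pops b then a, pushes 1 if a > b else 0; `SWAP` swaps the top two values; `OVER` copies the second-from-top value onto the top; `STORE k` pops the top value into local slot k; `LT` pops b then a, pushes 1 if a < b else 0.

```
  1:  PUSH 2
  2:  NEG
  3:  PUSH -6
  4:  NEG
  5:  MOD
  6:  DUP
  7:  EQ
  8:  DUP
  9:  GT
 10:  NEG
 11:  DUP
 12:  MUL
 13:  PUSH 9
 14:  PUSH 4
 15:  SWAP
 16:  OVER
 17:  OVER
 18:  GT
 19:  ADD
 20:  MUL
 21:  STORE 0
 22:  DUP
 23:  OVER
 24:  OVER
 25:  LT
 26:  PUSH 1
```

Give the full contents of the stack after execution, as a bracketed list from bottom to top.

[0, 0, 0, 1]

PUSH 2   2
NEG      -2
PUSH -6  -2 -6
NEG      -2 6
MOD      -2
DUP      -2 -2
EQ       1
DUP      1 1
GT       0
NEG      0
DUP      0 0
MUL      0
PUSH 9   0 9
PUSH 4   0 9 4
SWAP     0 4 9
OVER     0 4 9 4
OVER     0 4 9 4 9
GT       0 4 9 0
ADD      0 4 9
MUL      0 36
STORE 0  0
DUP      0 0
OVER     0 0 0
OVER     0 0 0 0
LT       0 0 0
PUSH 1   0 0 0 1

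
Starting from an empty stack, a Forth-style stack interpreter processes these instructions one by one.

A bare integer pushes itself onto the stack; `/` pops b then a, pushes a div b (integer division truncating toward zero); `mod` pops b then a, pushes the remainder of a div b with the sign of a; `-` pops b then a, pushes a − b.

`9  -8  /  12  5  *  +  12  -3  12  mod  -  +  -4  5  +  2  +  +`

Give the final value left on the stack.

9   : 9
-8  : 9 -8
/   : -1
12  : -1 12
5   : -1 12 5
*   : -1 60
+   : 59
12  : 59 12
-3  : 59 12 -3
12  : 59 12 -3 12
mod : 59 12 -3
-   : 59 15
+   : 74
-4  : 74 -4
5   : 74 -4 5
+   : 74 1
2   : 74 1 2
+   : 74 3
+   : 77

77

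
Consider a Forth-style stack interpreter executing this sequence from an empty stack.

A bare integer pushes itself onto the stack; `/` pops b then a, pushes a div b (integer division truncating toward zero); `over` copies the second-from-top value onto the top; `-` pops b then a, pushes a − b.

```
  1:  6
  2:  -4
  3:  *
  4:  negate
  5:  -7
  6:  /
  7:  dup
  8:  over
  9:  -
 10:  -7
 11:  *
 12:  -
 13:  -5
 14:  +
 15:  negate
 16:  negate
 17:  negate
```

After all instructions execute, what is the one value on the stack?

6      → 6
-4     → 6 -4
*      → -24
negate → 24
-7     → 24 -7
/      → -3
dup    → -3 -3
over   → -3 -3 -3
-      → -3 0
-7     → -3 0 -7
*      → -3 0
-      → -3
-5     → -3 -5
+      → -8
negate → 8
negate → -8
negate → 8

8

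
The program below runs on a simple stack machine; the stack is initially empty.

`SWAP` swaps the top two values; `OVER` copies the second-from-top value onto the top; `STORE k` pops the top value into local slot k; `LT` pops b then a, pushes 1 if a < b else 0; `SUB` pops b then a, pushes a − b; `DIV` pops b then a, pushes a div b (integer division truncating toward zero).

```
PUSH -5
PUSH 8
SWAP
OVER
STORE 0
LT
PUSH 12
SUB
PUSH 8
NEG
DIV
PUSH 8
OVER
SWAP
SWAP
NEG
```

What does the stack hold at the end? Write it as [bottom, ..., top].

PUSH -5 : -5
PUSH 8  : -5 8
SWAP    : 8 -5
OVER    : 8 -5 8
STORE 0 : 8 -5
LT      : 0
PUSH 12 : 0 12
SUB     : -12
PUSH 8  : -12 8
NEG     : -12 -8
DIV     : 1
PUSH 8  : 1 8
OVER    : 1 8 1
SWAP    : 1 1 8
SWAP    : 1 8 1
NEG     : 1 8 -1

[1, 8, -1]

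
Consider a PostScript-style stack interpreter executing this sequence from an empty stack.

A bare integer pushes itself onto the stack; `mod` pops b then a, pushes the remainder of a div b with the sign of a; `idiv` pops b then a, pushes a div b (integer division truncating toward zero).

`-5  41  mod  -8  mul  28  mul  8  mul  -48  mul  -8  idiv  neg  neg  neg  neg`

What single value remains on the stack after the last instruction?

-5   -> -5
41   -> -5 41
mod  -> -5
-8   -> -5 -8
mul  -> 40
28   -> 40 28
mul  -> 1120
8    -> 1120 8
mul  -> 8960
-48  -> 8960 -48
mul  -> -430080
-8   -> -430080 -8
idiv -> 53760
neg  -> -53760
neg  -> 53760
neg  -> -53760
neg  -> 53760

53760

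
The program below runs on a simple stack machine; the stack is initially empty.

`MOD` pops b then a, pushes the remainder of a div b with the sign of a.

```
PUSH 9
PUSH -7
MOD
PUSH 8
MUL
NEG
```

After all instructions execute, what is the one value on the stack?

-16

PUSH 9  → 9
PUSH -7 → 9 -7
MOD     → 2
PUSH 8  → 2 8
MUL     → 16
NEG     → -16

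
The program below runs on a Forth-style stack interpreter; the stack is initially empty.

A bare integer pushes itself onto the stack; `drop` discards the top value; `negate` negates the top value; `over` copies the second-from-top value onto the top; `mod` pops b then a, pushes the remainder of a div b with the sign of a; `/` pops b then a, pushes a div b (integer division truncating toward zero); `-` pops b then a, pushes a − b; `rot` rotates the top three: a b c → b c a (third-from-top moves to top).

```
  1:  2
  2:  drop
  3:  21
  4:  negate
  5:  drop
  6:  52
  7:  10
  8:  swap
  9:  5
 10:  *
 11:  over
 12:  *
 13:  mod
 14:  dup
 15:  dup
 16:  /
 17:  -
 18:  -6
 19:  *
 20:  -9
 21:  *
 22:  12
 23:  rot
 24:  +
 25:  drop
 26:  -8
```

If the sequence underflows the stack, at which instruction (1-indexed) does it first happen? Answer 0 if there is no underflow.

2      : [2]
drop   : []
21     : [21]
negate : [-21]
drop   : []
52     : [52]
10     : [52, 10]
swap   : [10, 52]
5      : [10, 52, 5]
*      : [10, 260]
over   : [10, 260, 10]
*      : [10, 2600]
mod    : [10]
dup    : [10, 10]
dup    : [10, 10, 10]
/      : [10, 1]
-      : [9]
-6     : [9, -6]
*      : [-54]
-9     : [-54, -9]
*      : [486]
12     : [486, 12]
rot  — needs 3 operands, stack has 2 → underflow

23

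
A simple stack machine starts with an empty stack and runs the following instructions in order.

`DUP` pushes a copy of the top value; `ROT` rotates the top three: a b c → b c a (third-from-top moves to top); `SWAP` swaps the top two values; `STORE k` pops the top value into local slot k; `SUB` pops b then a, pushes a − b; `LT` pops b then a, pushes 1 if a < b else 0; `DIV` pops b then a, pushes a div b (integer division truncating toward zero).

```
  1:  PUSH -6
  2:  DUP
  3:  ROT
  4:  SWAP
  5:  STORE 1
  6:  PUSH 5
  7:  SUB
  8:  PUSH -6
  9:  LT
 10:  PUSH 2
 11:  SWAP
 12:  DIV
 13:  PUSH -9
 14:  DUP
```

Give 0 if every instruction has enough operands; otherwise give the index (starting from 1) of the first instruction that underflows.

3

PUSH -6 → -6
DUP     → -6 -6
ROT  — needs 3 operands, stack has 2 → underflow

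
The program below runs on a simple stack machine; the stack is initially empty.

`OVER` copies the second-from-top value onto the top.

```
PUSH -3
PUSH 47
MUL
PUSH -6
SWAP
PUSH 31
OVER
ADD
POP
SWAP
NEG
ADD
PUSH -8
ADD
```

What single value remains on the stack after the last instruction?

-143

PUSH -3 : -3
PUSH 47 : -3 47
MUL     : -141
PUSH -6 : -141 -6
SWAP    : -6 -141
PUSH 31 : -6 -141 31
OVER    : -6 -141 31 -141
ADD     : -6 -141 -110
POP     : -6 -141
SWAP    : -141 -6
NEG     : -141 6
ADD     : -135
PUSH -8 : -135 -8
ADD     : -143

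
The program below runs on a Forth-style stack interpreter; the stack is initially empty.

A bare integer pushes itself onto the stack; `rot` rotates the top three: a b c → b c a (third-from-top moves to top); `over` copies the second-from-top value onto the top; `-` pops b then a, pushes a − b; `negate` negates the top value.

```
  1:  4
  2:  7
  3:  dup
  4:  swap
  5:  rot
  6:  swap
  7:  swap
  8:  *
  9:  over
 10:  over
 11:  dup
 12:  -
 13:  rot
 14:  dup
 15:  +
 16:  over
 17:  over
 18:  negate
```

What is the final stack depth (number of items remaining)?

6

4       [4]
7       [4, 7]
dup     [4, 7, 7]
swap    [4, 7, 7]
rot     [7, 7, 4]
swap    [7, 4, 7]
swap    [7, 7, 4]
*       [7, 28]
over    [7, 28, 7]
over    [7, 28, 7, 28]
dup     [7, 28, 7, 28, 28]
-       [7, 28, 7, 0]
rot     [7, 7, 0, 28]
dup     [7, 7, 0, 28, 28]
+       [7, 7, 0, 56]
over    [7, 7, 0, 56, 0]
over    [7, 7, 0, 56, 0, 56]
negate  [7, 7, 0, 56, 0, -56]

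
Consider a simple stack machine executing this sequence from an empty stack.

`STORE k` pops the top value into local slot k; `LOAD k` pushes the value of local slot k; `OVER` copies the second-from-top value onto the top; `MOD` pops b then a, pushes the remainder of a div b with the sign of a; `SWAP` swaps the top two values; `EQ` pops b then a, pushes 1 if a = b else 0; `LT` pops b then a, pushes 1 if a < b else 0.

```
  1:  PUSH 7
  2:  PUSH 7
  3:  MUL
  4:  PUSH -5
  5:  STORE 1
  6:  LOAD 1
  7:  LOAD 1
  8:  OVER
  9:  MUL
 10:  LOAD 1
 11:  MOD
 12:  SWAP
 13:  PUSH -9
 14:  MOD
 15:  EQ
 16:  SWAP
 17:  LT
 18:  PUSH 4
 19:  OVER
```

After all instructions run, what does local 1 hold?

PUSH 7   7
PUSH 7   7 7
MUL      49
PUSH -5  49 -5
STORE 1  49
LOAD 1   49 -5
LOAD 1   49 -5 -5
OVER     49 -5 -5 -5
MUL      49 -5 25
LOAD 1   49 -5 25 -5
MOD      49 -5 0
SWAP     49 0 -5
PUSH -9  49 0 -5 -9
MOD      49 0 -5
EQ       49 0
SWAP     0 49
LT       1
PUSH 4   1 4
OVER     1 4 1

-5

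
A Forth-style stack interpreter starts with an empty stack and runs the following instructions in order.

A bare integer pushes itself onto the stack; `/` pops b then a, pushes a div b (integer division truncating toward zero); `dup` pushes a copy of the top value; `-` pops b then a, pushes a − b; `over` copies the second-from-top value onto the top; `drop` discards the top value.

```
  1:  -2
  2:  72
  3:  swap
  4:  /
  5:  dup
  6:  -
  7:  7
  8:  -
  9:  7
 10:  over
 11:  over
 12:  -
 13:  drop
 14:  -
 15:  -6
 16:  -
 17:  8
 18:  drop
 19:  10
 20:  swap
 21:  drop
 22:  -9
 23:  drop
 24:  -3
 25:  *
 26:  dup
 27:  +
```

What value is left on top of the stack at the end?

-60

-2   -> [-2]
72   -> [-2, 72]
swap -> [72, -2]
/    -> [-36]
dup  -> [-36, -36]
-    -> [0]
7    -> [0, 7]
-    -> [-7]
7    -> [-7, 7]
over -> [-7, 7, -7]
over -> [-7, 7, -7, 7]
-    -> [-7, 7, -14]
drop -> [-7, 7]
-    -> [-14]
-6   -> [-14, -6]
-    -> [-8]
8    -> [-8, 8]
drop -> [-8]
10   -> [-8, 10]
swap -> [10, -8]
drop -> [10]
-9   -> [10, -9]
drop -> [10]
-3   -> [10, -3]
*    -> [-30]
dup  -> [-30, -30]
+    -> [-60]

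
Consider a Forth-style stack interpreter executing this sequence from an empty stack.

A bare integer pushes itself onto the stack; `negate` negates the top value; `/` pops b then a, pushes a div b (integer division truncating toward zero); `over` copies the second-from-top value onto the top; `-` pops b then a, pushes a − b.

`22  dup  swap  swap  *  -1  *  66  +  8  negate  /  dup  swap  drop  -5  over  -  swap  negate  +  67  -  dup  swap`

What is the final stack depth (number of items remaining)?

2

22     -> 22
dup    -> 22 22
swap   -> 22 22
swap   -> 22 22
*      -> 484
-1     -> 484 -1
*      -> -484
66     -> -484 66
+      -> -418
8      -> -418 8
negate -> -418 -8
/      -> 52
dup    -> 52 52
swap   -> 52 52
drop   -> 52
-5     -> 52 -5
over   -> 52 -5 52
-      -> 52 -57
swap   -> -57 52
negate -> -57 -52
+      -> -109
67     -> -109 67
-      -> -176
dup    -> -176 -176
swap   -> -176 -176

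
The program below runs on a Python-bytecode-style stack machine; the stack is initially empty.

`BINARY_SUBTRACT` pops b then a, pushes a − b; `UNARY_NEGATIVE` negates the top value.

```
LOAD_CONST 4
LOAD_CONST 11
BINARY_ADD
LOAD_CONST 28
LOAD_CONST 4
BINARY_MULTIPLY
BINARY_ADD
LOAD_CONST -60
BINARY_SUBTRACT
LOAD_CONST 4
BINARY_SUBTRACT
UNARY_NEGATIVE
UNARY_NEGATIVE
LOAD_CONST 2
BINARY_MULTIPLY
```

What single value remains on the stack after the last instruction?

366

LOAD_CONST 4    → 4
LOAD_CONST 11   → 4 11
BINARY_ADD      → 15
LOAD_CONST 28   → 15 28
LOAD_CONST 4    → 15 28 4
BINARY_MULTIPLY → 15 112
BINARY_ADD      → 127
LOAD_CONST -60  → 127 -60
BINARY_SUBTRACT → 187
LOAD_CONST 4    → 187 4
BINARY_SUBTRACT → 183
UNARY_NEGATIVE  → -183
UNARY_NEGATIVE  → 183
LOAD_CONST 2    → 183 2
BINARY_MULTIPLY → 366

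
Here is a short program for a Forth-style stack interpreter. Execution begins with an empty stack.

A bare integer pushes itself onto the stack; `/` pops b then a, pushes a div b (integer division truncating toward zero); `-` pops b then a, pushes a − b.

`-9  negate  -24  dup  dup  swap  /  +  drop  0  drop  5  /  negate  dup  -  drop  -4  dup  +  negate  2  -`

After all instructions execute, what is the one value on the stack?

-9     → -9
negate → 9
-24    → 9 -24
dup    → 9 -24 -24
dup    → 9 -24 -24 -24
swap   → 9 -24 -24 -24
/      → 9 -24 1
+      → 9 -23
drop   → 9
0      → 9 0
drop   → 9
5      → 9 5
/      → 1
negate → -1
dup    → -1 -1
-      → 0
drop   → (empty)
-4     → -4
dup    → -4 -4
+      → -8
negate → 8
2      → 8 2
-      → 6

6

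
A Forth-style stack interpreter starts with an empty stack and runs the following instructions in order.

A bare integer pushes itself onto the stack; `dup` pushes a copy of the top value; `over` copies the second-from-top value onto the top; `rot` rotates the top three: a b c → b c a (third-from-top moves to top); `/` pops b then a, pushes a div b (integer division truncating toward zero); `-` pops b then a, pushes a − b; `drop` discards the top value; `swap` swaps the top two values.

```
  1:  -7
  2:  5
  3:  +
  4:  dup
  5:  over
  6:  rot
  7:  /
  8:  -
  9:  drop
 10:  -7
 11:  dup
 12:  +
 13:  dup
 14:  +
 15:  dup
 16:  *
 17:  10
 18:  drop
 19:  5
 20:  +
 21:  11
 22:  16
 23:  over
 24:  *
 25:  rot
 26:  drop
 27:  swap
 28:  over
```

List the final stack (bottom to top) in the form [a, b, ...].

-7    [-7]
5     [-7, 5]
+     [-2]
dup   [-2, -2]
over  [-2, -2, -2]
rot   [-2, -2, -2]
/     [-2, 1]
-     [-3]
drop  []
-7    [-7]
dup   [-7, -7]
+     [-14]
dup   [-14, -14]
+     [-28]
dup   [-28, -28]
*     [784]
10    [784, 10]
drop  [784]
5     [784, 5]
+     [789]
11    [789, 11]
16    [789, 11, 16]
over  [789, 11, 16, 11]
*     [789, 11, 176]
rot   [11, 176, 789]
drop  [11, 176]
swap  [176, 11]
over  [176, 11, 176]

[176, 11, 176]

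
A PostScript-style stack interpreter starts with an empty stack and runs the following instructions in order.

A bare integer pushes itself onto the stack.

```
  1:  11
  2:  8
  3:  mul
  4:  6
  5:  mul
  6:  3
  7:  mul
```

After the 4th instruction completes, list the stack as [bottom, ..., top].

11   [11]
8    [11, 8]
mul  [88]
6    [88, 6]

[88, 6]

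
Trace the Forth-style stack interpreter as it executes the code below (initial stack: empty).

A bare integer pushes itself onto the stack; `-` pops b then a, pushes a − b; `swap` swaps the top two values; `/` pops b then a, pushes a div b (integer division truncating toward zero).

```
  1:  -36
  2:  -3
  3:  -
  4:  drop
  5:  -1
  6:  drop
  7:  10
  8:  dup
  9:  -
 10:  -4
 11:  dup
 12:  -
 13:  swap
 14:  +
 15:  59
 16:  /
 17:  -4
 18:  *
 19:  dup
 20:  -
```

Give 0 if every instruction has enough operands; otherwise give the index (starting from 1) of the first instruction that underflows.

-36  → -36
-3   → -36 -3
-    → -33
drop → (empty)
-1   → -1
drop → (empty)
10   → 10
dup  → 10 10
-    → 0
-4   → 0 -4
dup  → 0 -4 -4
-    → 0 0
swap → 0 0
+    → 0
59   → 0 59
/    → 0
-4   → 0 -4
*    → 0
dup  → 0 0
-    → 0

0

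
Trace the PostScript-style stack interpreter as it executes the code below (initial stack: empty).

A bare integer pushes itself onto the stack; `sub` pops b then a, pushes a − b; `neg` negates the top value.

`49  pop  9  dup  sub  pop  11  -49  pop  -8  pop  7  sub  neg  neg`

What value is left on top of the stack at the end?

49  : 49
pop : (empty)
9   : 9
dup : 9 9
sub : 0
pop : (empty)
11  : 11
-49 : 11 -49
pop : 11
-8  : 11 -8
pop : 11
7   : 11 7
sub : 4
neg : -4
neg : 4

4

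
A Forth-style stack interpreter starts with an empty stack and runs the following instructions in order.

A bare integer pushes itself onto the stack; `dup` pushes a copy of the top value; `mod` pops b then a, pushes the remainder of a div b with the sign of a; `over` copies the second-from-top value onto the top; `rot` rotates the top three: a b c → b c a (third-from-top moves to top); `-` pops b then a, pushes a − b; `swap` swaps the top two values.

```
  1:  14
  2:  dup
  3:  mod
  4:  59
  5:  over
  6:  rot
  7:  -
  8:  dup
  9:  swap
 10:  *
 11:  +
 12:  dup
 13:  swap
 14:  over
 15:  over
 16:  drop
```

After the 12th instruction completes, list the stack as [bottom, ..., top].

[59, 59]

14   : [14]
dup  : [14, 14]
mod  : [0]
59   : [0, 59]
over : [0, 59, 0]
rot  : [59, 0, 0]
-    : [59, 0]
dup  : [59, 0, 0]
swap : [59, 0, 0]
*    : [59, 0]
+    : [59]
dup  : [59, 59]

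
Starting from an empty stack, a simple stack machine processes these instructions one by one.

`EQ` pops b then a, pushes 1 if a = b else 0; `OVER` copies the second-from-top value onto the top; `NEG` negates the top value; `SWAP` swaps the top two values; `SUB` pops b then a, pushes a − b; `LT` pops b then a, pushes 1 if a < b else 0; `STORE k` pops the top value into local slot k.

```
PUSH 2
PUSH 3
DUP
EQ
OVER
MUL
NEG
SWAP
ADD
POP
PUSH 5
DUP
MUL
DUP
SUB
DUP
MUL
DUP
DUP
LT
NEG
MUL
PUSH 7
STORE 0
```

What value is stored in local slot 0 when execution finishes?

PUSH 2   [2]
PUSH 3   [2, 3]
DUP      [2, 3, 3]
EQ       [2, 1]
OVER     [2, 1, 2]
MUL      [2, 2]
NEG      [2, -2]
SWAP     [-2, 2]
ADD      [0]
POP      []
PUSH 5   [5]
DUP      [5, 5]
MUL      [25]
DUP      [25, 25]
SUB      [0]
DUP      [0, 0]
MUL      [0]
DUP      [0, 0]
DUP      [0, 0, 0]
LT       [0, 0]
NEG      [0, 0]
MUL      [0]
PUSH 7   [0, 7]
STORE 0  [0]

7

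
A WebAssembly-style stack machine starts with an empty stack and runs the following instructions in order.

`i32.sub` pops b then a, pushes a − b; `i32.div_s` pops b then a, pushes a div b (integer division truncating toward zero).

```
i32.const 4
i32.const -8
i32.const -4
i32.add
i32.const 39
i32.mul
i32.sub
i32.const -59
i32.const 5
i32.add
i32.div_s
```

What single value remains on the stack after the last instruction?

-8

i32.const 4   → [4]
i32.const -8  → [4, -8]
i32.const -4  → [4, -8, -4]
i32.add       → [4, -12]
i32.const 39  → [4, -12, 39]
i32.mul       → [4, -468]
i32.sub       → [472]
i32.const -59 → [472, -59]
i32.const 5   → [472, -59, 5]
i32.add       → [472, -54]
i32.div_s     → [-8]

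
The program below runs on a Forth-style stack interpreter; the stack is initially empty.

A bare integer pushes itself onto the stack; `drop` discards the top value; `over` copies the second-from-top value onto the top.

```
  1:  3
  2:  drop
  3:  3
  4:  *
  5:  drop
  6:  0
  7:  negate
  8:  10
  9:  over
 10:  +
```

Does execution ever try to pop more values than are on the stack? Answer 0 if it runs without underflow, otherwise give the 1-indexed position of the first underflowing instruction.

3     3
drop  (empty)
3     3
*  — needs 2 operands, stack has 1 → underflow

4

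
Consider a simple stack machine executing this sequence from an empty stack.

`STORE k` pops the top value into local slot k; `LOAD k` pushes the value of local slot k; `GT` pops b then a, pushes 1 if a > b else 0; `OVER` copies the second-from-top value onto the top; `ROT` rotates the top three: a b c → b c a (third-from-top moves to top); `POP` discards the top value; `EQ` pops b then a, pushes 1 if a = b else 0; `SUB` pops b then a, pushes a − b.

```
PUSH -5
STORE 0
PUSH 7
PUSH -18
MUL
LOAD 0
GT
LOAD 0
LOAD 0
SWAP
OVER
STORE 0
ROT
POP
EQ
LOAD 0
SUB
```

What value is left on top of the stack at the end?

6

PUSH -5  -> -5
STORE 0  -> (empty)
PUSH 7   -> 7
PUSH -18 -> 7 -18
MUL      -> -126
LOAD 0   -> -126 -5
GT       -> 0
LOAD 0   -> 0 -5
LOAD 0   -> 0 -5 -5
SWAP     -> 0 -5 -5
OVER     -> 0 -5 -5 -5
STORE 0  -> 0 -5 -5
ROT      -> -5 -5 0
POP      -> -5 -5
EQ       -> 1
LOAD 0   -> 1 -5
SUB      -> 6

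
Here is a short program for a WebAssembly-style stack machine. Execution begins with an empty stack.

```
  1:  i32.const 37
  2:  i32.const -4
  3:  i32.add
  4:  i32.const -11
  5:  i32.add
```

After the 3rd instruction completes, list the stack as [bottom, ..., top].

i32.const 37 : 37
i32.const -4 : 37 -4
i32.add      : 33

[33]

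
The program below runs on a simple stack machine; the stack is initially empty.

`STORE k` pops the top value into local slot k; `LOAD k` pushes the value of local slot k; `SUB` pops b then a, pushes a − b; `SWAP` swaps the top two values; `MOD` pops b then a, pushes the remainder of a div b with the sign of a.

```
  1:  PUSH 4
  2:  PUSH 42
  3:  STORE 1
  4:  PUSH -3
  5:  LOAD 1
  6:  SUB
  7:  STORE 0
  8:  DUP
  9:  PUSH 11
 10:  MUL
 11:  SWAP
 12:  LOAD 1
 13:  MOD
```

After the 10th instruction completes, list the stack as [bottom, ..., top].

PUSH 4  -> [4]
PUSH 42 -> [4, 42]
STORE 1 -> [4]
PUSH -3 -> [4, -3]
LOAD 1  -> [4, -3, 42]
SUB     -> [4, -45]
STORE 0 -> [4]
DUP     -> [4, 4]
PUSH 11 -> [4, 4, 11]
MUL     -> [4, 44]

[4, 44]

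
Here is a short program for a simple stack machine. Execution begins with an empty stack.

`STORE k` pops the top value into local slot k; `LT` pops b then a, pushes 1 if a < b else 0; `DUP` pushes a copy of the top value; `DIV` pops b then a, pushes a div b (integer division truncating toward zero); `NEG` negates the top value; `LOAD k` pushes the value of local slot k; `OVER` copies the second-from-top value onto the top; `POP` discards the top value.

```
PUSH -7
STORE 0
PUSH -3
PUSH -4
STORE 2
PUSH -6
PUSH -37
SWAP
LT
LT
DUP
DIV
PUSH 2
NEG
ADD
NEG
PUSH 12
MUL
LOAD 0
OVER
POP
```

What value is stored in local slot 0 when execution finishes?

-7

PUSH -7  → [-7]
STORE 0  → []
PUSH -3  → [-3]
PUSH -4  → [-3, -4]
STORE 2  → [-3]
PUSH -6  → [-3, -6]
PUSH -37 → [-3, -6, -37]
SWAP     → [-3, -37, -6]
LT       → [-3, 1]
LT       → [1]
DUP      → [1, 1]
DIV      → [1]
PUSH 2   → [1, 2]
NEG      → [1, -2]
ADD      → [-1]
NEG      → [1]
PUSH 12  → [1, 12]
MUL      → [12]
LOAD 0   → [12, -7]
OVER     → [12, -7, 12]
POP      → [12, -7]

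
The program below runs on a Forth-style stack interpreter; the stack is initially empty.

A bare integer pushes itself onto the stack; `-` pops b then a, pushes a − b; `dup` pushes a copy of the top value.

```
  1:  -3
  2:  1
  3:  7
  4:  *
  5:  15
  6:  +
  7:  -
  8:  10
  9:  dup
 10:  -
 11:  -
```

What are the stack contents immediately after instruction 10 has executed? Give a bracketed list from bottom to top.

[-25, 0]

-3  -> [-3]
1   -> [-3, 1]
7   -> [-3, 1, 7]
*   -> [-3, 7]
15  -> [-3, 7, 15]
+   -> [-3, 22]
-   -> [-25]
10  -> [-25, 10]
dup -> [-25, 10, 10]
-   -> [-25, 0]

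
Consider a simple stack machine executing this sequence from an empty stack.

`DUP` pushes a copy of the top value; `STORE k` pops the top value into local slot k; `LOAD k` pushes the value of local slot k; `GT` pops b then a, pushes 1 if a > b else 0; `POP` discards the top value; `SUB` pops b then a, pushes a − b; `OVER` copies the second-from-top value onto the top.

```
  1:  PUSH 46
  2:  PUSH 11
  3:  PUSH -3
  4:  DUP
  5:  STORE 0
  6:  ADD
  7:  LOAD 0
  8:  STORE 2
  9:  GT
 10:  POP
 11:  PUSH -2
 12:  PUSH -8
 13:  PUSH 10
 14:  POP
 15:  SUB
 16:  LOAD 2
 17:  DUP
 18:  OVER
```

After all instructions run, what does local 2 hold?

-3

PUSH 46  46
PUSH 11  46 11
PUSH -3  46 11 -3
DUP      46 11 -3 -3
STORE 0  46 11 -3
ADD      46 8
LOAD 0   46 8 -3
STORE 2  46 8
GT       1
POP      (empty)
PUSH -2  -2
PUSH -8  -2 -8
PUSH 10  -2 -8 10
POP      -2 -8
SUB      6
LOAD 2   6 -3
DUP      6 -3 -3
OVER     6 -3 -3 -3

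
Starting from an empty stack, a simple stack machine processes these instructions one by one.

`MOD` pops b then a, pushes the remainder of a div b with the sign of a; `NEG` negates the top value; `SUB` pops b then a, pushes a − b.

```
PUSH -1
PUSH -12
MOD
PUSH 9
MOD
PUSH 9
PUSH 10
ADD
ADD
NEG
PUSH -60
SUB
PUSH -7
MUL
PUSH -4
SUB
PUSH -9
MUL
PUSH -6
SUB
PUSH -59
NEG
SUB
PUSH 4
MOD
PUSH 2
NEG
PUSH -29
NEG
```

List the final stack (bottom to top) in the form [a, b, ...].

[1, -2, 29]

PUSH -1  : [-1]
PUSH -12 : [-1, -12]
MOD      : [-1]
PUSH 9   : [-1, 9]
MOD      : [-1]
PUSH 9   : [-1, 9]
PUSH 10  : [-1, 9, 10]
ADD      : [-1, 19]
ADD      : [18]
NEG      : [-18]
PUSH -60 : [-18, -60]
SUB      : [42]
PUSH -7  : [42, -7]
MUL      : [-294]
PUSH -4  : [-294, -4]
SUB      : [-290]
PUSH -9  : [-290, -9]
MUL      : [2610]
PUSH -6  : [2610, -6]
SUB      : [2616]
PUSH -59 : [2616, -59]
NEG      : [2616, 59]
SUB      : [2557]
PUSH 4   : [2557, 4]
MOD      : [1]
PUSH 2   : [1, 2]
NEG      : [1, -2]
PUSH -29 : [1, -2, -29]
NEG      : [1, -2, 29]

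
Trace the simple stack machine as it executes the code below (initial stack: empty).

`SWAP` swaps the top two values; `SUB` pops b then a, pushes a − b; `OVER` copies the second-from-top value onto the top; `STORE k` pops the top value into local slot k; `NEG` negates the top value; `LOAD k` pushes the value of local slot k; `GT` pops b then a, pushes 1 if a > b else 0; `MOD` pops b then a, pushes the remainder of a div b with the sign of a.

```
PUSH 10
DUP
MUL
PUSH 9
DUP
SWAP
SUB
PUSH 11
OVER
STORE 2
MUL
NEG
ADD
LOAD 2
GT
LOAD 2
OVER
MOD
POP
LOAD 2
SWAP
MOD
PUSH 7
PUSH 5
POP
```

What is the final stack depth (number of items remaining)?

PUSH 10 -> [10]
DUP     -> [10, 10]
MUL     -> [100]
PUSH 9  -> [100, 9]
DUP     -> [100, 9, 9]
SWAP    -> [100, 9, 9]
SUB     -> [100, 0]
PUSH 11 -> [100, 0, 11]
OVER    -> [100, 0, 11, 0]
STORE 2 -> [100, 0, 11]
MUL     -> [100, 0]
NEG     -> [100, 0]
ADD     -> [100]
LOAD 2  -> [100, 0]
GT      -> [1]
LOAD 2  -> [1, 0]
OVER    -> [1, 0, 1]
MOD     -> [1, 0]
POP     -> [1]
LOAD 2  -> [1, 0]
SWAP    -> [0, 1]
MOD     -> [0]
PUSH 7  -> [0, 7]
PUSH 5  -> [0, 7, 5]
POP     -> [0, 7]

2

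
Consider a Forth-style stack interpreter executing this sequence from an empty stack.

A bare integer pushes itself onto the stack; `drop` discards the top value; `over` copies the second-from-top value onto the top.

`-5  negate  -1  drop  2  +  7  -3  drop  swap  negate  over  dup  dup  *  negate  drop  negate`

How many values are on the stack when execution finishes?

3

-5     → [-5]
negate → [5]
-1     → [5, -1]
drop   → [5]
2      → [5, 2]
+      → [7]
7      → [7, 7]
-3     → [7, 7, -3]
drop   → [7, 7]
swap   → [7, 7]
negate → [7, -7]
over   → [7, -7, 7]
dup    → [7, -7, 7, 7]
dup    → [7, -7, 7, 7, 7]
*      → [7, -7, 7, 49]
negate → [7, -7, 7, -49]
drop   → [7, -7, 7]
negate → [7, -7, -7]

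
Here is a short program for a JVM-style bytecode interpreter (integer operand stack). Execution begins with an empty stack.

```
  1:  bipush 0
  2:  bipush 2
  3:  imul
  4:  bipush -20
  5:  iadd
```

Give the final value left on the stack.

-20

bipush 0   → [0]
bipush 2   → [0, 2]
imul       → [0]
bipush -20 → [0, -20]
iadd       → [-20]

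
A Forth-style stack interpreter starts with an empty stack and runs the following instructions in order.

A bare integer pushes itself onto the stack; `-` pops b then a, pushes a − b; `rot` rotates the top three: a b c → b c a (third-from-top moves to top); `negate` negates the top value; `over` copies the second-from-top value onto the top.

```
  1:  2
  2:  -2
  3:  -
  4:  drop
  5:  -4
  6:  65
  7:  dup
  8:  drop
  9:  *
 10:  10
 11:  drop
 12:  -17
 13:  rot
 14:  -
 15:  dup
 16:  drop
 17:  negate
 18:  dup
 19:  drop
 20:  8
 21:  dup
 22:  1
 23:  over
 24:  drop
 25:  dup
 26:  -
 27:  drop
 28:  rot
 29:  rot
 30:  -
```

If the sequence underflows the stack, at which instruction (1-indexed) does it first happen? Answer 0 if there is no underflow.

2    : 2
-2   : 2 -2
-    : 4
drop : (empty)
-4   : -4
65   : -4 65
dup  : -4 65 65
drop : -4 65
*    : -260
10   : -260 10
drop : -260
-17  : -260 -17
rot  — needs 3 operands, stack has 2 → underflow

13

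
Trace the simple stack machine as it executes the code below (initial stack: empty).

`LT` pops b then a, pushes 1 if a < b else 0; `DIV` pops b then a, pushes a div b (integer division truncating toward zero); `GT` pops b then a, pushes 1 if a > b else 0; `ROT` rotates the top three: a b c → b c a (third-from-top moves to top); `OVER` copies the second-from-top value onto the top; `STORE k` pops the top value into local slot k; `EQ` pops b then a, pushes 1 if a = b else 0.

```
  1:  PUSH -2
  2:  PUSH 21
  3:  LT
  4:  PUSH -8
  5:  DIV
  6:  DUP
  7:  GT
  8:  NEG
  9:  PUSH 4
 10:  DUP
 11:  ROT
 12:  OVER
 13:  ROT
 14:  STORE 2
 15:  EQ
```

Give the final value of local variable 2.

4

PUSH -2 : -2
PUSH 21 : -2 21
LT      : 1
PUSH -8 : 1 -8
DIV     : 0
DUP     : 0 0
GT      : 0
NEG     : 0
PUSH 4  : 0 4
DUP     : 0 4 4
ROT     : 4 4 0
OVER    : 4 4 0 4
ROT     : 4 0 4 4
STORE 2 : 4 0 4
EQ      : 4 0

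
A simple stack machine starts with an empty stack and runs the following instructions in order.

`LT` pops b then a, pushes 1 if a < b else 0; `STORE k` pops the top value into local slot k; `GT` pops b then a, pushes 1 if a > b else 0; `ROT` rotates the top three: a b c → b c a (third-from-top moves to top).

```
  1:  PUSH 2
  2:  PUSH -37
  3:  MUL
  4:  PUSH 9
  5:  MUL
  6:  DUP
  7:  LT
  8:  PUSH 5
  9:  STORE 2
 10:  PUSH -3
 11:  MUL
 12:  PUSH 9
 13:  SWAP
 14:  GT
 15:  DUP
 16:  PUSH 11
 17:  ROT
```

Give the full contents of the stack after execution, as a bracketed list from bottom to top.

PUSH 2   -> [2]
PUSH -37 -> [2, -37]
MUL      -> [-74]
PUSH 9   -> [-74, 9]
MUL      -> [-666]
DUP      -> [-666, -666]
LT       -> [0]
PUSH 5   -> [0, 5]
STORE 2  -> [0]
PUSH -3  -> [0, -3]
MUL      -> [0]
PUSH 9   -> [0, 9]
SWAP     -> [9, 0]
GT       -> [1]
DUP      -> [1, 1]
PUSH 11  -> [1, 1, 11]
ROT      -> [1, 11, 1]

[1, 11, 1]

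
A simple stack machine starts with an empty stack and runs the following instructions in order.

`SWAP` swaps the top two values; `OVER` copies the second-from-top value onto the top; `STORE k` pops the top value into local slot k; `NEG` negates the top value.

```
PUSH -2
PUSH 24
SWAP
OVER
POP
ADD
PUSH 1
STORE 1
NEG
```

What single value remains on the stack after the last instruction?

PUSH -2  -2
PUSH 24  -2 24
SWAP     24 -2
OVER     24 -2 24
POP      24 -2
ADD      22
PUSH 1   22 1
STORE 1  22
NEG      -22

-22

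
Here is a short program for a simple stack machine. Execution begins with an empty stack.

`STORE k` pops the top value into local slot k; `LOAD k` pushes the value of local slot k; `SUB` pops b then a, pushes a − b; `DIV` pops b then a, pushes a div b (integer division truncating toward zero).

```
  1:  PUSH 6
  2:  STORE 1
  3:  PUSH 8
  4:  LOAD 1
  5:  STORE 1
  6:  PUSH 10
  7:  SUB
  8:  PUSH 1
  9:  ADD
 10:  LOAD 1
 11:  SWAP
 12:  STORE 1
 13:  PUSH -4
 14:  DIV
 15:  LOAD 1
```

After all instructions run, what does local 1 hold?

-1

PUSH 6  : 6
STORE 1 : (empty)
PUSH 8  : 8
LOAD 1  : 8 6
STORE 1 : 8
PUSH 10 : 8 10
SUB     : -2
PUSH 1  : -2 1
ADD     : -1
LOAD 1  : -1 6
SWAP    : 6 -1
STORE 1 : 6
PUSH -4 : 6 -4
DIV     : -1
LOAD 1  : -1 -1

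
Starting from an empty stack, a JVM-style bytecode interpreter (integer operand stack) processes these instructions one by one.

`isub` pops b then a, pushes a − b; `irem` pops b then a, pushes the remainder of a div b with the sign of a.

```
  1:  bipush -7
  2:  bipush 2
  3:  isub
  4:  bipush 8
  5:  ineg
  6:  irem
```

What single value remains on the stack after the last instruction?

-1

bipush -7 -> [-7]
bipush 2  -> [-7, 2]
isub      -> [-9]
bipush 8  -> [-9, 8]
ineg      -> [-9, -8]
irem      -> [-1]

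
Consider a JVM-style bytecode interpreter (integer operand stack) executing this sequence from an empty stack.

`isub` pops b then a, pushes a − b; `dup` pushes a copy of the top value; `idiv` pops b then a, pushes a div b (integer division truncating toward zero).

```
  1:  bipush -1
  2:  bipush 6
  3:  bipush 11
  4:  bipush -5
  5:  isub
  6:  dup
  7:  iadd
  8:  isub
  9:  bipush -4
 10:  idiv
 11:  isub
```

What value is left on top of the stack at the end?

-7

bipush -1  [-1]
bipush 6   [-1, 6]
bipush 11  [-1, 6, 11]
bipush -5  [-1, 6, 11, -5]
isub       [-1, 6, 16]
dup        [-1, 6, 16, 16]
iadd       [-1, 6, 32]
isub       [-1, -26]
bipush -4  [-1, -26, -4]
idiv       [-1, 6]
isub       [-7]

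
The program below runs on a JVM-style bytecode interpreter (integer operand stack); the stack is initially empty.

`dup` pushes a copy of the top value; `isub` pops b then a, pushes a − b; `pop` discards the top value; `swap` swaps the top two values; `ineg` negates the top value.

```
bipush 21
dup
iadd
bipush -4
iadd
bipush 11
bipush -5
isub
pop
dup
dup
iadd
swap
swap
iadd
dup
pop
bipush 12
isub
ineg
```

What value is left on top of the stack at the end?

-102

bipush 21  21
dup        21 21
iadd       42
bipush -4  42 -4
iadd       38
bipush 11  38 11
bipush -5  38 11 -5
isub       38 16
pop        38
dup        38 38
dup        38 38 38
iadd       38 76
swap       76 38
swap       38 76
iadd       114
dup        114 114
pop        114
bipush 12  114 12
isub       102
ineg       -102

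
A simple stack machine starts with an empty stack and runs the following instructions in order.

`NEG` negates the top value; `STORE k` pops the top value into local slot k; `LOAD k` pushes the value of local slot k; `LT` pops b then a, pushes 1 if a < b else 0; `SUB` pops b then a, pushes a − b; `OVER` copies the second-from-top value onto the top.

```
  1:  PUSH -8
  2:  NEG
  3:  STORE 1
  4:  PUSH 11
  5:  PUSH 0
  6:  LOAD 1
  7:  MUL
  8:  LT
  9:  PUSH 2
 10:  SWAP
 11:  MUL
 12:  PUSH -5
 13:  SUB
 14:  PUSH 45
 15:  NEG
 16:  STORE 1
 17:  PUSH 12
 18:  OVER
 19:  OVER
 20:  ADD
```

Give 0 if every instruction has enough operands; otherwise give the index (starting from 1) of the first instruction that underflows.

0

PUSH -8  [-8]
NEG      [8]
STORE 1  []
PUSH 11  [11]
PUSH 0   [11, 0]
LOAD 1   [11, 0, 8]
MUL      [11, 0]
LT       [0]
PUSH 2   [0, 2]
SWAP     [2, 0]
MUL      [0]
PUSH -5  [0, -5]
SUB      [5]
PUSH 45  [5, 45]
NEG      [5, -45]
STORE 1  [5]
PUSH 12  [5, 12]
OVER     [5, 12, 5]
OVER     [5, 12, 5, 12]
ADD      [5, 12, 17]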